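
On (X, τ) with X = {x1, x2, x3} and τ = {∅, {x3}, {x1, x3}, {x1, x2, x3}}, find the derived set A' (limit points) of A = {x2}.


A' = ∅

For each x ∈ X, list the open sets U ∈ τ with x ∈ U, then check whether U ∩ (A ∖ {x}) ≠ ∅ for every such U.
  x = x1: open {x1, x3} ∋ x has {x1, x3} ∩ (A ∖ {x1}) = ∅, so x is NOT a limit point.
  x = x2: open {x1, x2, x3} ∋ x has {x1, x2, x3} ∩ (A ∖ {x2}) = ∅, so x is NOT a limit point.
  x = x3: open {x3} ∋ x has {x3} ∩ (A ∖ {x3}) = ∅, so x is NOT a limit point.
Collecting: A' = ∅.


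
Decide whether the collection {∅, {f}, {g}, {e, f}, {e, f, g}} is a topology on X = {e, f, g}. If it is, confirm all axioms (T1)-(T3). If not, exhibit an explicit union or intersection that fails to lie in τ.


τ is NOT a topology on X.

Axiom (T1): ∅ ∈ τ? Yes; X ∈ τ? Yes.
Axiom (T2/T3): check pairwise unions and intersections of members of τ.
Counterexample for (T2): {f} ∪ {g} = {f, g} ∉ τ. Therefore τ is NOT a topology.


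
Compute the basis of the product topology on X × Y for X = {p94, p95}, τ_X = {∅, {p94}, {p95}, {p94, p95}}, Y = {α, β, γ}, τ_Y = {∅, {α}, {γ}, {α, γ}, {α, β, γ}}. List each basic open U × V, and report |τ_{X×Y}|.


Basis B = {∅ × ∅, {p94} × {α}, {p94} × {γ}, {p95} × {α}, {p95} × {γ}, {p94} × {α, γ}, {p94, p95} × {α}, {p94, p95} × {γ}, {p95} × {α, γ}, {p94} × {α, β, γ}, {p95} × {α, β, γ}, {p94, p95} × {α, γ}, {p94, p95} × {α, β, γ}}; |τ_{X×Y}| = 25.

Enumerate products U × V with U ∈ τ_X, V ∈ τ_Y (deduplicated):
  ∅ × ∅ = {} (∅)
  {p94} × {α} = {(p94,α)}
  {p94} × {γ} = {(p94,γ)}
  {p95} × {α} = {(p95,α)}
  {p95} × {γ} = {(p95,γ)}
  {p94} × {α, γ} = {(p94,α), (p94,γ)}
  {p94, p95} × {α} = {(p94,α), (p95,α)}
  {p94, p95} × {γ} = {(p94,γ), (p95,γ)}
  {p95} × {α, γ} = {(p95,α), (p95,γ)}
  {p94} × {α, β, γ} = {(p94,α), (p94,β), (p94,γ)}
  {p95} × {α, β, γ} = {(p95,α), (p95,β), (p95,γ)}
  {p94, p95} × {α, γ} = {(p94,α), (p94,γ), (p95,α), (p95,γ)}
  {p94, p95} × {α, β, γ} = {(p94,α), (p94,β), (p94,γ), (p95,α), (p95,β), (p95,γ)}
These 13 distinct sets form the basis B.
Close under arbitrary unions to get τ_{X×Y}; counting gives |τ_{X×Y}| = 25.


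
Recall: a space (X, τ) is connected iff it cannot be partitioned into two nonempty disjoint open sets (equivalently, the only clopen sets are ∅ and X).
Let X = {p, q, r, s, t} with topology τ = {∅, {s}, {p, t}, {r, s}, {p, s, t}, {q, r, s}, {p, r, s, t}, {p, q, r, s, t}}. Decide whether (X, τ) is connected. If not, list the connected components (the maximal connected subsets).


(X, τ) is disconnected; components = [{p, t}, {q, r, s}].

Find clopen sets (U ∈ τ with X ∖ U ∈ τ):
  U = ∅, X ∖ U = {p, q, r, s, t} — both open, so U is clopen.
  U = {p, t}, X ∖ U = {q, r, s} — both open, so U is clopen.
  U = {q, r, s}, X ∖ U = {p, t} — both open, so U is clopen.
  U = {p, q, r, s, t}, X ∖ U = ∅ — both open, so U is clopen.
Nontrivial clopen(s) exist: e.g. {q, r, s}. So (X, τ) is disconnected.
Compute connected components by grouping points that agree on all clopens:
  component: {p, t}
  component: {q, r, s}


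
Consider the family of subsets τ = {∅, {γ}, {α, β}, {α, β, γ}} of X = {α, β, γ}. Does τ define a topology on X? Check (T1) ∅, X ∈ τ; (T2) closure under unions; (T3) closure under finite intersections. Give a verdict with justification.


τ IS a topology on X.

Axiom (T1): ∅ ∈ τ? Yes; X ∈ τ? Yes.
Axiom (T2/T3): check pairwise unions and intersections of members of τ.
All pairwise intersections and unions checked — each lies in τ. Therefore τ satisfies (T1), (T2), (T3): it IS a topology on X.


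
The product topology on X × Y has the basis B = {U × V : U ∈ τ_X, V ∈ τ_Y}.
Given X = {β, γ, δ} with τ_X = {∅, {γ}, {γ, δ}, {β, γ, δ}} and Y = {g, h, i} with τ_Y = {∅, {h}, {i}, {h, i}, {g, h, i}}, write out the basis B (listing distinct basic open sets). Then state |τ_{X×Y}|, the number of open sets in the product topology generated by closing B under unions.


Basis B = {∅ × ∅, {γ} × {h}, {γ} × {i}, {γ} × {h, i}, {γ, δ} × {h}, {γ, δ} × {i}, {β, γ, δ} × {h}, {β, γ, δ} × {i}, {γ} × {g, h, i}, {γ, δ} × {h, i}, {β, γ, δ} × {h, i}, {γ, δ} × {g, h, i}, {β, γ, δ} × {g, h, i}}; |τ_{X×Y}| = 30.

Enumerate products U × V with U ∈ τ_X, V ∈ τ_Y (deduplicated):
  ∅ × ∅ = {} (∅)
  {γ} × {h} = {(γ,h)}
  {γ} × {i} = {(γ,i)}
  {γ} × {h, i} = {(γ,h), (γ,i)}
  {γ, δ} × {h} = {(γ,h), (δ,h)}
  {γ, δ} × {i} = {(γ,i), (δ,i)}
  {β, γ, δ} × {h} = {(β,h), (γ,h), (δ,h)}
  {β, γ, δ} × {i} = {(β,i), (γ,i), (δ,i)}
  {γ} × {g, h, i} = {(γ,g), (γ,h), (γ,i)}
  {γ, δ} × {h, i} = {(γ,h), (γ,i), (δ,h), (δ,i)}
  {β, γ, δ} × {h, i} = {(β,h), (β,i), (γ,h), (γ,i), (δ,h), (δ,i)}
  {γ, δ} × {g, h, i} = {(γ,g), (γ,h), (γ,i), (δ,g), (δ,h), (δ,i)}
  {β, γ, δ} × {g, h, i} = {(β,g), (β,h), (β,i), (γ,g), (γ,h), (γ,i), (δ,g), (δ,h), (δ,i)}
These 13 distinct sets form the basis B.
Close under arbitrary unions to get τ_{X×Y}; counting gives |τ_{X×Y}| = 30.


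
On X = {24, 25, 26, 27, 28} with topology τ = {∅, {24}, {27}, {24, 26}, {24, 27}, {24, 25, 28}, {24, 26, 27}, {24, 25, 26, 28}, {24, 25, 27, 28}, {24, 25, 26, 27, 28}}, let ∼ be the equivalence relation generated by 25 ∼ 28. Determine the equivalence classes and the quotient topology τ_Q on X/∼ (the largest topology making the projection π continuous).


X/∼ = {[24], [25=28], [26], [27]}; |τ_Q| = 10.

Equivalence classes: [24], [25=28], [26], [27].
Quotient map π: X → X/∼ sends 24 ↦ [24], 25 ↦ [25=28], 26 ↦ [26], 27 ↦ [27], 28 ↦ [25=28].
For each subset V ⊆ X/∼, compute π^{-1}(V) ⊆ X and check whether π^{-1}(V) ∈ τ. V is open in τ_Q iff π^{-1}(V) ∈ τ.
  V = {}: π^{-1}(V) = ∅ ∈ τ ✓.
  V = {[24]}: π^{-1}(V) = {24} ∈ τ ✓.
  V = {[25=28]}: π^{-1}(V) = {25, 28} ∉ τ ✗.
  V = {[24], [25=28]}: π^{-1}(V) = {24, 25, 28} ∈ τ ✓.
  V = {[26]}: π^{-1}(V) = {26} ∉ τ ✗.
  V = {[24], [26]}: π^{-1}(V) = {24, 26} ∈ τ ✓.
  V = {[25=28], [26]}: π^{-1}(V) = {25, 26, 28} ∉ τ ✗.
  V = {[24], [25=28], [26]}: π^{-1}(V) = {24, 25, 26, 28} ∈ τ ✓.
  V = {[27]}: π^{-1}(V) = {27} ∈ τ ✓.
  V = {[24], [27]}: π^{-1}(V) = {24, 27} ∈ τ ✓.
  V = {[25=28], [27]}: π^{-1}(V) = {25, 27, 28} ∉ τ ✗.
  V = {[24], [25=28], [27]}: π^{-1}(V) = {24, 25, 27, 28} ∈ τ ✓.
  V = {[26], [27]}: π^{-1}(V) = {26, 27} ∉ τ ✗.
  V = {[24], [26], [27]}: π^{-1}(V) = {24, 26, 27} ∈ τ ✓.
  V = {[25=28], [26], [27]}: π^{-1}(V) = {25, 26, 27, 28} ∉ τ ✗.
  V = {[24], [25=28], [26], [27]}: π^{-1}(V) = {24, 25, 26, 27, 28} ∈ τ ✓.
Open sets in the quotient: τ_Q = {{}, {[24]}, {[24], [25=28]}, {[24], [26]}, {[24], [25=28], [26]}, {[27]}, {[24], [27]}, {[24], [25=28], [27]}, {[24], [26], [27]}, {[24], [25=28], [26], [27]}} (10 elements).


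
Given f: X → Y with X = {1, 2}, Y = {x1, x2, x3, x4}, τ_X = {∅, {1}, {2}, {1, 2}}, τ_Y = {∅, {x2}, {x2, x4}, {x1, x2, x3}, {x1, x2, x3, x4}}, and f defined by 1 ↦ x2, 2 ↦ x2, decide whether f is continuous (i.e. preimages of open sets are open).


f IS continuous.

Compute f^{-1}(U) for each U ∈ τ_Y:
  U = ∅: f^{-1}(U) = ∅ ∈ τ_X ✓.
  U = {x2}: f^{-1}(U) = {1, 2} ∈ τ_X ✓.
  U = {x2, x4}: f^{-1}(U) = {1, 2} ∈ τ_X ✓.
  U = {x1, x2, x3}: f^{-1}(U) = {1, 2} ∈ τ_X ✓.
  U = {x1, x2, x3, x4}: f^{-1}(U) = {1, 2} ∈ τ_X ✓.
Every preimage lies in τ_X, so f IS continuous.


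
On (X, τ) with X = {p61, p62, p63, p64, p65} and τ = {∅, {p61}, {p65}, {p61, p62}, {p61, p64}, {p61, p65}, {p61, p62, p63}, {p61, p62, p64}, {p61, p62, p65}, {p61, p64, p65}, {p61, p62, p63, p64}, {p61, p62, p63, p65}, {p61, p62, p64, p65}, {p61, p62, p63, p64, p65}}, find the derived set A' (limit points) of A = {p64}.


A' = ∅

For each x ∈ X, list the open sets U ∈ τ with x ∈ U, then check whether U ∩ (A ∖ {x}) ≠ ∅ for every such U.
  x = p61: open {p61} ∋ x has {p61} ∩ (A ∖ {p61}) = ∅, so x is NOT a limit point.
  x = p62: open {p61, p62} ∋ x has {p61, p62} ∩ (A ∖ {p62}) = ∅, so x is NOT a limit point.
  x = p63: open {p61, p62, p63} ∋ x has {p61, p62, p63} ∩ (A ∖ {p63}) = ∅, so x is NOT a limit point.
  x = p64: open {p61, p64} ∋ x has {p61, p64} ∩ (A ∖ {p64}) = ∅, so x is NOT a limit point.
  x = p65: open {p65} ∋ x has {p65} ∩ (A ∖ {p65}) = ∅, so x is NOT a limit point.
Collecting: A' = ∅.


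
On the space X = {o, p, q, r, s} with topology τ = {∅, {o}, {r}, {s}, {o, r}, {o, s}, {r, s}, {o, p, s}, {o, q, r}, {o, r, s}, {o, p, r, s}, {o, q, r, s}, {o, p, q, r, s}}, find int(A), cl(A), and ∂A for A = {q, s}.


int(A) = {s}, cl(A) = {p, q, s}, ∂A = {p, q}.

Closed sets in (X, τ) are complements of opens:
  closed(X, τ) = {∅, {p}, {q}, {p, q}, {p, s}, {q, r}, {o, p, q}, {p, q, r}, {p, q, s}, {o, p, q, r}, {o, p, q, s}, {p, q, r, s}, {o, p, q, r, s}}.
int(A) = ⋃ {U ∈ τ : U ⊆ A}. Opens contained in A: ∅, {s}.
Taking the union of these: int(A) = {s}.
cl(A) = ⋂ {C closed : A ⊆ C}. Closed sets containing A: {p, q, s}, {o, p, q, s}, {p, q, r, s}, {o, p, q, r, s}.
Intersecting these: cl(A) = {p, q, s}.
∂A = cl(A) ∖ int(A) = {p, q, s} ∖ {s} = {p, q}.


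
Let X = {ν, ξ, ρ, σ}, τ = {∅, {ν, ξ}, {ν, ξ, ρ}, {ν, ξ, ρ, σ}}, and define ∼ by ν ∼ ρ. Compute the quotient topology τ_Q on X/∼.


X/∼ = {[ν=ρ], [ξ], [σ]}; |τ_Q| = 3.

Equivalence classes: [ν=ρ], [ξ], [σ].
Quotient map π: X → X/∼ sends ν ↦ [ν=ρ], ξ ↦ [ξ], ρ ↦ [ν=ρ], σ ↦ [σ].
For each subset V ⊆ X/∼, compute π^{-1}(V) ⊆ X and check whether π^{-1}(V) ∈ τ. V is open in τ_Q iff π^{-1}(V) ∈ τ.
  V = {}: π^{-1}(V) = ∅ ∈ τ ✓.
  V = {[ν=ρ]}: π^{-1}(V) = {ν, ρ} ∉ τ ✗.
  V = {[ξ]}: π^{-1}(V) = {ξ} ∉ τ ✗.
  V = {[ν=ρ], [ξ]}: π^{-1}(V) = {ν, ξ, ρ} ∈ τ ✓.
  V = {[σ]}: π^{-1}(V) = {σ} ∉ τ ✗.
  V = {[ν=ρ], [σ]}: π^{-1}(V) = {ν, ρ, σ} ∉ τ ✗.
  V = {[ξ], [σ]}: π^{-1}(V) = {ξ, σ} ∉ τ ✗.
  V = {[ν=ρ], [ξ], [σ]}: π^{-1}(V) = {ν, ξ, ρ, σ} ∈ τ ✓.
Open sets in the quotient: τ_Q = {{}, {[ν=ρ], [ξ]}, {[ν=ρ], [ξ], [σ]}} (3 elements).


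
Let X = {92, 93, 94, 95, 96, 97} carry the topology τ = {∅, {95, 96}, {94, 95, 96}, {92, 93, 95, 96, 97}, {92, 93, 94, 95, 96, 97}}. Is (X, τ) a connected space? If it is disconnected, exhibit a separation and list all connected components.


(X, τ) is connected.

Find clopen sets (U ∈ τ with X ∖ U ∈ τ):
  U = ∅, X ∖ U = {92, 93, 94, 95, 96, 97} — both open, so U is clopen.
  U = {92, 93, 94, 95, 96, 97}, X ∖ U = ∅ — both open, so U is clopen.
Only trivial clopens (∅ and X) exist, so (X, τ) is connected.
Compute connected components by grouping points that agree on all clopens:
  component: {92, 93, 94, 95, 96, 97}


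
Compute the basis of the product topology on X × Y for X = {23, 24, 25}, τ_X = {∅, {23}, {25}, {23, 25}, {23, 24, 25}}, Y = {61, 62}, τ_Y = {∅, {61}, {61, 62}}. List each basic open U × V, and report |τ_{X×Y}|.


Basis B = {∅ × ∅, {23} × {61}, {25} × {61}, {23} × {61, 62}, {23, 25} × {61}, {25} × {61, 62}, {23, 24, 25} × {61}, {23, 25} × {61, 62}, {23, 24, 25} × {61, 62}}; |τ_{X×Y}| = 14.

Enumerate products U × V with U ∈ τ_X, V ∈ τ_Y (deduplicated):
  ∅ × ∅ = {} (∅)
  {23} × {61} = {(23,61)}
  {25} × {61} = {(25,61)}
  {23} × {61, 62} = {(23,61), (23,62)}
  {23, 25} × {61} = {(23,61), (25,61)}
  {25} × {61, 62} = {(25,61), (25,62)}
  {23, 24, 25} × {61} = {(23,61), (24,61), (25,61)}
  {23, 25} × {61, 62} = {(23,61), (23,62), (25,61), (25,62)}
  {23, 24, 25} × {61, 62} = {(23,61), (23,62), (24,61), (24,62), (25,61), (25,62)}
These 9 distinct sets form the basis B.
Close under arbitrary unions to get τ_{X×Y}; counting gives |τ_{X×Y}| = 14.


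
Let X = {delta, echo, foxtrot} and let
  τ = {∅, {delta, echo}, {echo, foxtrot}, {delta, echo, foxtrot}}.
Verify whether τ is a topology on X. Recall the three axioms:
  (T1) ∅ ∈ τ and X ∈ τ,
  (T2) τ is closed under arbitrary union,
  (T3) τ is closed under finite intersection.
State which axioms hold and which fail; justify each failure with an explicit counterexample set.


τ is NOT a topology on X.

Axiom (T1): ∅ ∈ τ? Yes; X ∈ τ? Yes.
Axiom (T2/T3): check pairwise unions and intersections of members of τ.
Counterexample for (T3): {delta, echo} ∩ {echo, foxtrot} = {echo} ∉ τ. Therefore τ is NOT a topology.


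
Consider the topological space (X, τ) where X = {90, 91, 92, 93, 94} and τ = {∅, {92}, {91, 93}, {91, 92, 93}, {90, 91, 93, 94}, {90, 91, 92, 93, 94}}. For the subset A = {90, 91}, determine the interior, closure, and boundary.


int(A) = ∅, cl(A) = {90, 91, 93, 94}, ∂A = {90, 91, 93, 94}.

Closed sets in (X, τ) are complements of opens:
  closed(X, τ) = {∅, {92}, {90, 94}, {90, 92, 94}, {90, 91, 93, 94}, {90, 91, 92, 93, 94}}.
int(A) = ⋃ {U ∈ τ : U ⊆ A}. Opens contained in A: ∅.
Taking the union of these: int(A) = ∅.
cl(A) = ⋂ {C closed : A ⊆ C}. Closed sets containing A: {90, 91, 93, 94}, {90, 91, 92, 93, 94}.
Intersecting these: cl(A) = {90, 91, 93, 94}.
∂A = cl(A) ∖ int(A) = {90, 91, 93, 94} ∖ ∅ = {90, 91, 93, 94}.


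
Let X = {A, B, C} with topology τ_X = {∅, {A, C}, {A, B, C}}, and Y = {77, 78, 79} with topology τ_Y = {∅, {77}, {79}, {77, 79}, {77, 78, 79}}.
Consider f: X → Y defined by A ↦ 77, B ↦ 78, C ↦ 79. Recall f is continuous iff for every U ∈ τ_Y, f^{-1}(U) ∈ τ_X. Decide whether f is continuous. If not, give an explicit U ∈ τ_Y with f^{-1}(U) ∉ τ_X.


f is NOT continuous.

Compute f^{-1}(U) for each U ∈ τ_Y:
  U = ∅: f^{-1}(U) = ∅ ∈ τ_X ✓.
  U = {77}: f^{-1}(U) = {A} ∉ τ_X ✗.
  U = {79}: f^{-1}(U) = {C} ∉ τ_X ✗.
  U = {77, 79}: f^{-1}(U) = {A, C} ∈ τ_X ✓.
  U = {77, 78, 79}: f^{-1}(U) = {A, B, C} ∈ τ_X ✓.
Found U = {77} with f^{-1}(U) = {A} not in τ_X. Therefore f is NOT continuous.


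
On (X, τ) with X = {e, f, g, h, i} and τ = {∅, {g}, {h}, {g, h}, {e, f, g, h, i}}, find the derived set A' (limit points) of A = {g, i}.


A' = {e, f, i}

For each x ∈ X, list the open sets U ∈ τ with x ∈ U, then check whether U ∩ (A ∖ {x}) ≠ ∅ for every such U.
  x = e: opens ∋ x are {e, f, g, h, i}; each meets A ∖ {e}, so x IS a limit point.
  x = f: opens ∋ x are {e, f, g, h, i}; each meets A ∖ {f}, so x IS a limit point.
  x = g: open {g} ∋ x has {g} ∩ (A ∖ {g}) = ∅, so x is NOT a limit point.
  x = h: open {h} ∋ x has {h} ∩ (A ∖ {h}) = ∅, so x is NOT a limit point.
  x = i: opens ∋ x are {e, f, g, h, i}; each meets A ∖ {i}, so x IS a limit point.
Collecting: A' = {e, f, i}.


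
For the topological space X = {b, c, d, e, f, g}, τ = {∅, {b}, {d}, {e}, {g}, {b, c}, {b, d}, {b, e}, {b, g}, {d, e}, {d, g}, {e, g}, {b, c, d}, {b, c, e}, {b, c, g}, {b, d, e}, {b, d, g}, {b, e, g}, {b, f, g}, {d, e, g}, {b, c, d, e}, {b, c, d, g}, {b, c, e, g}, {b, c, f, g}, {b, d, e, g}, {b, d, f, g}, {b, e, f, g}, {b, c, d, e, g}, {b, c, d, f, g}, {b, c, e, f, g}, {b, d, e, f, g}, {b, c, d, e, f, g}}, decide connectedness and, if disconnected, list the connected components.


(X, τ) is disconnected; components = [{d}, {e}, {b, c, f, g}].

Find clopen sets (U ∈ τ with X ∖ U ∈ τ):
  U = ∅, X ∖ U = {b, c, d, e, f, g} — both open, so U is clopen.
  U = {d}, X ∖ U = {b, c, e, f, g} — both open, so U is clopen.
  U = {e}, X ∖ U = {b, c, d, f, g} — both open, so U is clopen.
  U = {d, e}, X ∖ U = {b, c, f, g} — both open, so U is clopen.
  U = {b, c, f, g}, X ∖ U = {d, e} — both open, so U is clopen.
  U = {b, c, d, f, g}, X ∖ U = {e} — both open, so U is clopen.
  U = {b, c, e, f, g}, X ∖ U = {d} — both open, so U is clopen.
  U = {b, c, d, e, f, g}, X ∖ U = ∅ — both open, so U is clopen.
Nontrivial clopen(s) exist: e.g. {e}. So (X, τ) is disconnected.
Compute connected components by grouping points that agree on all clopens:
  component: {d}
  component: {e}
  component: {b, c, f, g}


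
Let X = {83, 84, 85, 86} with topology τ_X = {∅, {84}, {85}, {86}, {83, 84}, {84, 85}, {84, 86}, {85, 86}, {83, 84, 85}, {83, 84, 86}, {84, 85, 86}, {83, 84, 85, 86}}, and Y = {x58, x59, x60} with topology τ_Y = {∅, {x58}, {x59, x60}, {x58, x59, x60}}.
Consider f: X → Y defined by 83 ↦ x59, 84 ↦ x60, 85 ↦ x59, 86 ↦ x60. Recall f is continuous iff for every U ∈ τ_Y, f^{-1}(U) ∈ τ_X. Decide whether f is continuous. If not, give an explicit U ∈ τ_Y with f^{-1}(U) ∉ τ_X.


f IS continuous.

Compute f^{-1}(U) for each U ∈ τ_Y:
  U = ∅: f^{-1}(U) = ∅ ∈ τ_X ✓.
  U = {x58}: f^{-1}(U) = ∅ ∈ τ_X ✓.
  U = {x59, x60}: f^{-1}(U) = {83, 84, 85, 86} ∈ τ_X ✓.
  U = {x58, x59, x60}: f^{-1}(U) = {83, 84, 85, 86} ∈ τ_X ✓.
Every preimage lies in τ_X, so f IS continuous.


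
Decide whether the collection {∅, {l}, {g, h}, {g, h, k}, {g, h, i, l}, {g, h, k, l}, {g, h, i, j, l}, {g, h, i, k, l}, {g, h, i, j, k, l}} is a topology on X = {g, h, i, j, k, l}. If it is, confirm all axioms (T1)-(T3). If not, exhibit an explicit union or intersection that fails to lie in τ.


τ is NOT a topology on X.

Axiom (T1): ∅ ∈ τ? Yes; X ∈ τ? Yes.
Axiom (T2/T3): check pairwise unions and intersections of members of τ.
Counterexample for (T2): {l} ∪ {g, h} = {g, h, l} ∉ τ. Therefore τ is NOT a topology.


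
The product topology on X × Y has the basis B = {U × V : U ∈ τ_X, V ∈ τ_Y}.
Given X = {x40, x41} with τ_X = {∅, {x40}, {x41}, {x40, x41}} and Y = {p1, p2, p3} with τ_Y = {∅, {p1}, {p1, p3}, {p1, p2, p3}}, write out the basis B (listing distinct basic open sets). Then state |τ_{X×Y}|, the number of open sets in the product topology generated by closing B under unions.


Basis B = {∅ × ∅, {x40} × {p1}, {x41} × {p1}, {x40} × {p1, p3}, {x40, x41} × {p1}, {x41} × {p1, p3}, {x40} × {p1, p2, p3}, {x41} × {p1, p2, p3}, {x40, x41} × {p1, p3}, {x40, x41} × {p1, p2, p3}}; |τ_{X×Y}| = 16.

Enumerate products U × V with U ∈ τ_X, V ∈ τ_Y (deduplicated):
  ∅ × ∅ = {} (∅)
  {x40} × {p1} = {(x40,p1)}
  {x41} × {p1} = {(x41,p1)}
  {x40} × {p1, p3} = {(x40,p1), (x40,p3)}
  {x40, x41} × {p1} = {(x40,p1), (x41,p1)}
  {x41} × {p1, p3} = {(x41,p1), (x41,p3)}
  {x40} × {p1, p2, p3} = {(x40,p1), (x40,p2), (x40,p3)}
  {x41} × {p1, p2, p3} = {(x41,p1), (x41,p2), (x41,p3)}
  {x40, x41} × {p1, p3} = {(x40,p1), (x40,p3), (x41,p1), (x41,p3)}
  {x40, x41} × {p1, p2, p3} = {(x40,p1), (x40,p2), (x40,p3), (x41,p1), (x41,p2), (x41,p3)}
These 10 distinct sets form the basis B.
Close under arbitrary unions to get τ_{X×Y}; counting gives |τ_{X×Y}| = 16.


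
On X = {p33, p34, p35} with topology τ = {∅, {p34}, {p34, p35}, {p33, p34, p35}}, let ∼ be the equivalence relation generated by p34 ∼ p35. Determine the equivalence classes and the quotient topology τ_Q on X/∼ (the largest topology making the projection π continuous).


X/∼ = {[p33], [p34=p35]}; |τ_Q| = 3.

Equivalence classes: [p33], [p34=p35].
Quotient map π: X → X/∼ sends p33 ↦ [p33], p34 ↦ [p34=p35], p35 ↦ [p34=p35].
For each subset V ⊆ X/∼, compute π^{-1}(V) ⊆ X and check whether π^{-1}(V) ∈ τ. V is open in τ_Q iff π^{-1}(V) ∈ τ.
  V = {}: π^{-1}(V) = ∅ ∈ τ ✓.
  V = {[p33]}: π^{-1}(V) = {p33} ∉ τ ✗.
  V = {[p34=p35]}: π^{-1}(V) = {p34, p35} ∈ τ ✓.
  V = {[p33], [p34=p35]}: π^{-1}(V) = {p33, p34, p35} ∈ τ ✓.
Open sets in the quotient: τ_Q = {{}, {[p34=p35]}, {[p33], [p34=p35]}} (3 elements).


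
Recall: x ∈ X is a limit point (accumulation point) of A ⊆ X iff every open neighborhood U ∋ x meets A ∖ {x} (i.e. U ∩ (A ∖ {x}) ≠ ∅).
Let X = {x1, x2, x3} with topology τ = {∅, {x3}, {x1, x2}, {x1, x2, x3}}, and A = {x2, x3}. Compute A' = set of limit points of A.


A' = {x1}

For each x ∈ X, list the open sets U ∈ τ with x ∈ U, then check whether U ∩ (A ∖ {x}) ≠ ∅ for every such U.
  x = x1: opens ∋ x are {x1, x2}, {x1, x2, x3}; each meets A ∖ {x1}, so x IS a limit point.
  x = x2: open {x1, x2} ∋ x has {x1, x2} ∩ (A ∖ {x2}) = ∅, so x is NOT a limit point.
  x = x3: open {x3} ∋ x has {x3} ∩ (A ∖ {x3}) = ∅, so x is NOT a limit point.
Collecting: A' = {x1}.


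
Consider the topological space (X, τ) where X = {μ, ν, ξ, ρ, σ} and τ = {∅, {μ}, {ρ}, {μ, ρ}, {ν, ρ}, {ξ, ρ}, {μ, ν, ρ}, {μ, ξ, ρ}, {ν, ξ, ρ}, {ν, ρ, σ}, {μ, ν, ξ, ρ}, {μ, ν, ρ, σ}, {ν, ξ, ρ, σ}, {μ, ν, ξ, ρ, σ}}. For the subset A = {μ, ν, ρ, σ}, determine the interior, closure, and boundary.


int(A) = {μ, ν, ρ, σ}, cl(A) = {μ, ν, ξ, ρ, σ}, ∂A = {ξ}.

Closed sets in (X, τ) are complements of opens:
  closed(X, τ) = {∅, {μ}, {ξ}, {σ}, {μ, ξ}, {μ, σ}, {ν, σ}, {ξ, σ}, {μ, ν, σ}, {μ, ξ, σ}, {ν, ξ, σ}, {μ, ν, ξ, σ}, {ν, ξ, ρ, σ}, {μ, ν, ξ, ρ, σ}}.
int(A) = ⋃ {U ∈ τ : U ⊆ A}. Opens contained in A: ∅, {μ}, {ρ}, {μ, ρ}, {ν, ρ}, {μ, ν, ρ}, {ν, ρ, σ}, {μ, ν, ρ, σ}.
Taking the union of these: int(A) = {μ, ν, ρ, σ}.
cl(A) = ⋂ {C closed : A ⊆ C}. Closed sets containing A: {μ, ν, ξ, ρ, σ}.
Intersecting these: cl(A) = {μ, ν, ξ, ρ, σ}.
∂A = cl(A) ∖ int(A) = {μ, ν, ξ, ρ, σ} ∖ {μ, ν, ρ, σ} = {ξ}.


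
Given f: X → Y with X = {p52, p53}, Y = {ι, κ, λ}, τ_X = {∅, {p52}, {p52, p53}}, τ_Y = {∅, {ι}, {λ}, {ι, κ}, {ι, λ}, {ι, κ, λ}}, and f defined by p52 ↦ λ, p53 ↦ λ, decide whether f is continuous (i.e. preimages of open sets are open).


f IS continuous.

Compute f^{-1}(U) for each U ∈ τ_Y:
  U = ∅: f^{-1}(U) = ∅ ∈ τ_X ✓.
  U = {ι}: f^{-1}(U) = ∅ ∈ τ_X ✓.
  U = {λ}: f^{-1}(U) = {p52, p53} ∈ τ_X ✓.
  U = {ι, κ}: f^{-1}(U) = ∅ ∈ τ_X ✓.
  U = {ι, λ}: f^{-1}(U) = {p52, p53} ∈ τ_X ✓.
  U = {ι, κ, λ}: f^{-1}(U) = {p52, p53} ∈ τ_X ✓.
Every preimage lies in τ_X, so f IS continuous.


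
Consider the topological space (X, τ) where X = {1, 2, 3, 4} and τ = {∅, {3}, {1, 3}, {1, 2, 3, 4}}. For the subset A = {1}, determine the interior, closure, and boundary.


int(A) = ∅, cl(A) = {1, 2, 4}, ∂A = {1, 2, 4}.

Closed sets in (X, τ) are complements of opens:
  closed(X, τ) = {∅, {2, 4}, {1, 2, 4}, {1, 2, 3, 4}}.
int(A) = ⋃ {U ∈ τ : U ⊆ A}. Opens contained in A: ∅.
Taking the union of these: int(A) = ∅.
cl(A) = ⋂ {C closed : A ⊆ C}. Closed sets containing A: {1, 2, 4}, {1, 2, 3, 4}.
Intersecting these: cl(A) = {1, 2, 4}.
∂A = cl(A) ∖ int(A) = {1, 2, 4} ∖ ∅ = {1, 2, 4}.


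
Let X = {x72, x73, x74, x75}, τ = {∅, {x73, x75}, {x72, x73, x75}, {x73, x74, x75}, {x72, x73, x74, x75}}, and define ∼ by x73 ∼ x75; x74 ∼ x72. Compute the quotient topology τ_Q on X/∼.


X/∼ = {[x72=x74], [x73=x75]}; |τ_Q| = 3.

Equivalence classes: [x72=x74], [x73=x75].
Quotient map π: X → X/∼ sends x72 ↦ [x72=x74], x73 ↦ [x73=x75], x74 ↦ [x72=x74], x75 ↦ [x73=x75].
For each subset V ⊆ X/∼, compute π^{-1}(V) ⊆ X and check whether π^{-1}(V) ∈ τ. V is open in τ_Q iff π^{-1}(V) ∈ τ.
  V = {}: π^{-1}(V) = ∅ ∈ τ ✓.
  V = {[x72=x74]}: π^{-1}(V) = {x72, x74} ∉ τ ✗.
  V = {[x73=x75]}: π^{-1}(V) = {x73, x75} ∈ τ ✓.
  V = {[x72=x74], [x73=x75]}: π^{-1}(V) = {x72, x73, x74, x75} ∈ τ ✓.
Open sets in the quotient: τ_Q = {{}, {[x73=x75]}, {[x72=x74], [x73=x75]}} (3 elements).


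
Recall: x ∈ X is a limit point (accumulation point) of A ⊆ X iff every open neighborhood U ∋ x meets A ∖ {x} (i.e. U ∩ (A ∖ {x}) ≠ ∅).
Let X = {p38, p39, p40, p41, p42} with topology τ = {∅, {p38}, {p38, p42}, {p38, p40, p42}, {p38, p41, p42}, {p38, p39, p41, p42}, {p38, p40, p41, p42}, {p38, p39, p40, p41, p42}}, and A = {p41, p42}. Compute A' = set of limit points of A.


A' = {p39, p40, p41}

For each x ∈ X, list the open sets U ∈ τ with x ∈ U, then check whether U ∩ (A ∖ {x}) ≠ ∅ for every such U.
  x = p38: open {p38} ∋ x has {p38} ∩ (A ∖ {p38}) = ∅, so x is NOT a limit point.
  x = p39: opens ∋ x are {p38, p39, p41, p42}, {p38, p39, p40, p41, p42}; each meets A ∖ {p39}, so x IS a limit point.
  x = p40: opens ∋ x are {p38, p40, p42}, {p38, p40, p41, p42}, {p38, p39, p40, p41, p42}; each meets A ∖ {p40}, so x IS a limit point.
  x = p41: opens ∋ x are {p38, p41, p42}, {p38, p39, p41, p42}, {p38, p40, p41, p42}, {p38, p39, p40, p41, p42}; each meets A ∖ {p41}, so x IS a limit point.
  x = p42: open {p38, p42} ∋ x has {p38, p42} ∩ (A ∖ {p42}) = ∅, so x is NOT a limit point.
Collecting: A' = {p39, p40, p41}.


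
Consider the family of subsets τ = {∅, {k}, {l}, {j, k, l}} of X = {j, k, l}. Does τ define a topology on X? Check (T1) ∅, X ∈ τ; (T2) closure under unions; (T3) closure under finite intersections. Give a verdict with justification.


τ is NOT a topology on X.

Axiom (T1): ∅ ∈ τ? Yes; X ∈ τ? Yes.
Axiom (T2/T3): check pairwise unions and intersections of members of τ.
Counterexample for (T2): {k} ∪ {l} = {k, l} ∉ τ. Therefore τ is NOT a topology.


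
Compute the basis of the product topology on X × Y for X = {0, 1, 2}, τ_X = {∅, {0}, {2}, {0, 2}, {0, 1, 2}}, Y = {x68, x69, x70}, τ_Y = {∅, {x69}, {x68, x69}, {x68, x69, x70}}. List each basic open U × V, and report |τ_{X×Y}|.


Basis B = {∅ × ∅, {0} × {x69}, {2} × {x69}, {0} × {x68, x69}, {0, 2} × {x69}, {2} × {x68, x69}, {0} × {x68, x69, x70}, {0, 1, 2} × {x69}, {2} × {x68, x69, x70}, {0, 2} × {x68, x69}, {0, 2} × {x68, x69, x70}, {0, 1, 2} × {x68, x69}, {0, 1, 2} × {x68, x69, x70}}; |τ_{X×Y}| = 30.

Enumerate products U × V with U ∈ τ_X, V ∈ τ_Y (deduplicated):
  ∅ × ∅ = {} (∅)
  {0} × {x69} = {(0,x69)}
  {2} × {x69} = {(2,x69)}
  {0} × {x68, x69} = {(0,x68), (0,x69)}
  {0, 2} × {x69} = {(0,x69), (2,x69)}
  {2} × {x68, x69} = {(2,x68), (2,x69)}
  {0} × {x68, x69, x70} = {(0,x68), (0,x69), (0,x70)}
  {0, 1, 2} × {x69} = {(0,x69), (1,x69), (2,x69)}
  {2} × {x68, x69, x70} = {(2,x68), (2,x69), (2,x70)}
  {0, 2} × {x68, x69} = {(0,x68), (0,x69), (2,x68), (2,x69)}
  {0, 2} × {x68, x69, x70} = {(0,x68), (0,x69), (0,x70), (2,x68), (2,x69), (2,x70)}
  {0, 1, 2} × {x68, x69} = {(0,x68), (0,x69), (1,x68), (1,x69), (2,x68), (2,x69)}
  {0, 1, 2} × {x68, x69, x70} = {(0,x68), (0,x69), (0,x70), (1,x68), (1,x69), (1,x70), (2,x68), (2,x69), (2,x70)}
These 13 distinct sets form the basis B.
Close under arbitrary unions to get τ_{X×Y}; counting gives |τ_{X×Y}| = 30.


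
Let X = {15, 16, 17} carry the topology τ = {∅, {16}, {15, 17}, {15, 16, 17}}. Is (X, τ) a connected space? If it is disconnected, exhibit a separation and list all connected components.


(X, τ) is disconnected; components = [{16}, {15, 17}].

Find clopen sets (U ∈ τ with X ∖ U ∈ τ):
  U = ∅, X ∖ U = {15, 16, 17} — both open, so U is clopen.
  U = {16}, X ∖ U = {15, 17} — both open, so U is clopen.
  U = {15, 17}, X ∖ U = {16} — both open, so U is clopen.
  U = {15, 16, 17}, X ∖ U = ∅ — both open, so U is clopen.
Nontrivial clopen(s) exist: e.g. {16}. So (X, τ) is disconnected.
Compute connected components by grouping points that agree on all clopens:
  component: {16}
  component: {15, 17}


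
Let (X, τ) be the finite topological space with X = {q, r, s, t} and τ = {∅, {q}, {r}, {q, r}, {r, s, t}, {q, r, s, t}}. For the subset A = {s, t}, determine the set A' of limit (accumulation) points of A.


A' = {s, t}

For each x ∈ X, list the open sets U ∈ τ with x ∈ U, then check whether U ∩ (A ∖ {x}) ≠ ∅ for every such U.
  x = q: open {q} ∋ x has {q} ∩ (A ∖ {q}) = ∅, so x is NOT a limit point.
  x = r: open {r} ∋ x has {r} ∩ (A ∖ {r}) = ∅, so x is NOT a limit point.
  x = s: opens ∋ x are {r, s, t}, {q, r, s, t}; each meets A ∖ {s}, so x IS a limit point.
  x = t: opens ∋ x are {r, s, t}, {q, r, s, t}; each meets A ∖ {t}, so x IS a limit point.
Collecting: A' = {s, t}.


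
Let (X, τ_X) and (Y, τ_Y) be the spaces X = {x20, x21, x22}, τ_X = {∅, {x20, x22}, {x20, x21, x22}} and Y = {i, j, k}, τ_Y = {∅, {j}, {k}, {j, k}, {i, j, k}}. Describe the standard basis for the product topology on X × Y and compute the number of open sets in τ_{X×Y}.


Basis B = {∅ × ∅, {x20, x22} × {j}, {x20, x22} × {k}, {x20, x21, x22} × {j}, {x20, x21, x22} × {k}, {x20, x22} × {j, k}, {x20, x22} × {i, j, k}, {x20, x21, x22} × {j, k}, {x20, x21, x22} × {i, j, k}}; |τ_{X×Y}| = 14.

Enumerate products U × V with U ∈ τ_X, V ∈ τ_Y (deduplicated):
  ∅ × ∅ = {} (∅)
  {x20, x22} × {j} = {(x20,j), (x22,j)}
  {x20, x22} × {k} = {(x20,k), (x22,k)}
  {x20, x21, x22} × {j} = {(x20,j), (x21,j), (x22,j)}
  {x20, x21, x22} × {k} = {(x20,k), (x21,k), (x22,k)}
  {x20, x22} × {j, k} = {(x20,j), (x20,k), (x22,j), (x22,k)}
  {x20, x22} × {i, j, k} = {(x20,i), (x20,j), (x20,k), (x22,i), (x22,j), (x22,k)}
  {x20, x21, x22} × {j, k} = {(x20,j), (x20,k), (x21,j), (x21,k), (x22,j), (x22,k)}
  {x20, x21, x22} × {i, j, k} = {(x20,i), (x20,j), (x20,k), (x21,i), (x21,j), (x21,k), (x22,i), (x22,j), (x22,k)}
These 9 distinct sets form the basis B.
Close under arbitrary unions to get τ_{X×Y}; counting gives |τ_{X×Y}| = 14.


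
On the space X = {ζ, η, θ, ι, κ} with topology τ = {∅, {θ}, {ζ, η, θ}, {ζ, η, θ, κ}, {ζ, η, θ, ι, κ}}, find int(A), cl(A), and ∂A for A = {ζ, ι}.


int(A) = ∅, cl(A) = {ζ, η, ι, κ}, ∂A = {ζ, η, ι, κ}.

Closed sets in (X, τ) are complements of opens:
  closed(X, τ) = {∅, {ι}, {ι, κ}, {ζ, η, ι, κ}, {ζ, η, θ, ι, κ}}.
int(A) = ⋃ {U ∈ τ : U ⊆ A}. Opens contained in A: ∅.
Taking the union of these: int(A) = ∅.
cl(A) = ⋂ {C closed : A ⊆ C}. Closed sets containing A: {ζ, η, ι, κ}, {ζ, η, θ, ι, κ}.
Intersecting these: cl(A) = {ζ, η, ι, κ}.
∂A = cl(A) ∖ int(A) = {ζ, η, ι, κ} ∖ ∅ = {ζ, η, ι, κ}.


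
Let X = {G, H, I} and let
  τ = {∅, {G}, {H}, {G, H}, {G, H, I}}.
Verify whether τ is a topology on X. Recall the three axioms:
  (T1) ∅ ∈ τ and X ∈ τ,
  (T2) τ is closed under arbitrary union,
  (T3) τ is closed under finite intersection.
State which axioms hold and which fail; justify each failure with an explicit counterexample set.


τ IS a topology on X.

Axiom (T1): ∅ ∈ τ? Yes; X ∈ τ? Yes.
Axiom (T2/T3): check pairwise unions and intersections of members of τ.
All pairwise intersections and unions checked — each lies in τ. Therefore τ satisfies (T1), (T2), (T3): it IS a topology on X.


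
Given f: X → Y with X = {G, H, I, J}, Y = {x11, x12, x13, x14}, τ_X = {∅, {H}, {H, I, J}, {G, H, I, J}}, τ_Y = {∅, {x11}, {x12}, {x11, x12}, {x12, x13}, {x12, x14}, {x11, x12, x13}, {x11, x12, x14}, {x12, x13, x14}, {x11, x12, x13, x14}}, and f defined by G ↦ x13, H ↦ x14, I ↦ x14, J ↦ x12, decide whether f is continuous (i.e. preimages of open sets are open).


f is NOT continuous.

Compute f^{-1}(U) for each U ∈ τ_Y:
  U = ∅: f^{-1}(U) = ∅ ∈ τ_X ✓.
  U = {x11}: f^{-1}(U) = ∅ ∈ τ_X ✓.
  U = {x12}: f^{-1}(U) = {J} ∉ τ_X ✗.
  U = {x11, x12}: f^{-1}(U) = {J} ∉ τ_X ✗.
  U = {x12, x13}: f^{-1}(U) = {G, J} ∉ τ_X ✗.
  U = {x12, x14}: f^{-1}(U) = {H, I, J} ∈ τ_X ✓.
  U = {x11, x12, x13}: f^{-1}(U) = {G, J} ∉ τ_X ✗.
  U = {x11, x12, x14}: f^{-1}(U) = {H, I, J} ∈ τ_X ✓.
  U = {x12, x13, x14}: f^{-1}(U) = {G, H, I, J} ∈ τ_X ✓.
  U = {x11, x12, x13, x14}: f^{-1}(U) = {G, H, I, J} ∈ τ_X ✓.
Found U = {x12} with f^{-1}(U) = {J} not in τ_X. Therefore f is NOT continuous.


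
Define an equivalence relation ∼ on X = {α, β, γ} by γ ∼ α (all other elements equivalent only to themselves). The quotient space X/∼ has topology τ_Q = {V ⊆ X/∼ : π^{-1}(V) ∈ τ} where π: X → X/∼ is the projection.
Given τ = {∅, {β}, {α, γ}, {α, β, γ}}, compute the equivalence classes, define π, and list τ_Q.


X/∼ = {[α=γ], [β]}; |τ_Q| = 4.

Equivalence classes: [α=γ], [β].
Quotient map π: X → X/∼ sends α ↦ [α=γ], β ↦ [β], γ ↦ [α=γ].
For each subset V ⊆ X/∼, compute π^{-1}(V) ⊆ X and check whether π^{-1}(V) ∈ τ. V is open in τ_Q iff π^{-1}(V) ∈ τ.
  V = {}: π^{-1}(V) = ∅ ∈ τ ✓.
  V = {[α=γ]}: π^{-1}(V) = {α, γ} ∈ τ ✓.
  V = {[β]}: π^{-1}(V) = {β} ∈ τ ✓.
  V = {[α=γ], [β]}: π^{-1}(V) = {α, β, γ} ∈ τ ✓.
Open sets in the quotient: τ_Q = {{}, {[α=γ]}, {[β]}, {[α=γ], [β]}} (4 elements).


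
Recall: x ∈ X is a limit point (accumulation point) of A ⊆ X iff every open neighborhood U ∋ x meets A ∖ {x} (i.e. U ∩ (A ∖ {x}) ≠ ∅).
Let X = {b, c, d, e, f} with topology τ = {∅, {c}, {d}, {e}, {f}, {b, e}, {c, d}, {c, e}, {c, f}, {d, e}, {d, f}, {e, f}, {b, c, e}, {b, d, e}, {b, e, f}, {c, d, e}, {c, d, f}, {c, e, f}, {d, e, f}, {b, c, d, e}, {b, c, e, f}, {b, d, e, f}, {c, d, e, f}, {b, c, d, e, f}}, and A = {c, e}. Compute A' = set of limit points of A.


A' = {b}

For each x ∈ X, list the open sets U ∈ τ with x ∈ U, then check whether U ∩ (A ∖ {x}) ≠ ∅ for every such U.
  x = b: opens ∋ x are {b, e}, {b, c, e}, {b, d, e}, {b, e, f}, {b, c, d, e}, {b, c, e, f}, {b, d, e, f}, {b, c, d, e, f}; each meets A ∖ {b}, so x IS a limit point.
  x = c: open {c} ∋ x has {c} ∩ (A ∖ {c}) = ∅, so x is NOT a limit point.
  x = d: open {d} ∋ x has {d} ∩ (A ∖ {d}) = ∅, so x is NOT a limit point.
  x = e: open {e} ∋ x has {e} ∩ (A ∖ {e}) = ∅, so x is NOT a limit point.
  x = f: open {f} ∋ x has {f} ∩ (A ∖ {f}) = ∅, so x is NOT a limit point.
Collecting: A' = {b}.


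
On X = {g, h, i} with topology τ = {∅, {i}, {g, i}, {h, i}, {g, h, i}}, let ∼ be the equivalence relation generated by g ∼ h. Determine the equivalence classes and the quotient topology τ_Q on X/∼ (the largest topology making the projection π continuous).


X/∼ = {[g=h], [i]}; |τ_Q| = 3.

Equivalence classes: [g=h], [i].
Quotient map π: X → X/∼ sends g ↦ [g=h], h ↦ [g=h], i ↦ [i].
For each subset V ⊆ X/∼, compute π^{-1}(V) ⊆ X and check whether π^{-1}(V) ∈ τ. V is open in τ_Q iff π^{-1}(V) ∈ τ.
  V = {}: π^{-1}(V) = ∅ ∈ τ ✓.
  V = {[g=h]}: π^{-1}(V) = {g, h} ∉ τ ✗.
  V = {[i]}: π^{-1}(V) = {i} ∈ τ ✓.
  V = {[g=h], [i]}: π^{-1}(V) = {g, h, i} ∈ τ ✓.
Open sets in the quotient: τ_Q = {{}, {[i]}, {[g=h], [i]}} (3 elements).


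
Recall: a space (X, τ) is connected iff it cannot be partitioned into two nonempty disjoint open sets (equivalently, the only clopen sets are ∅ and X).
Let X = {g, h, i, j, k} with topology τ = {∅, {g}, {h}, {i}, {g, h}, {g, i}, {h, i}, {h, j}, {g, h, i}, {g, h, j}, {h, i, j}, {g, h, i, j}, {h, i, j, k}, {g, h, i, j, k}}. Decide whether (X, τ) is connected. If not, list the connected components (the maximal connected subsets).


(X, τ) is disconnected; components = [{g}, {h, i, j, k}].

Find clopen sets (U ∈ τ with X ∖ U ∈ τ):
  U = ∅, X ∖ U = {g, h, i, j, k} — both open, so U is clopen.
  U = {g}, X ∖ U = {h, i, j, k} — both open, so U is clopen.
  U = {h, i, j, k}, X ∖ U = {g} — both open, so U is clopen.
  U = {g, h, i, j, k}, X ∖ U = ∅ — both open, so U is clopen.
Nontrivial clopen(s) exist: e.g. {g}. So (X, τ) is disconnected.
Compute connected components by grouping points that agree on all clopens:
  component: {g}
  component: {h, i, j, k}


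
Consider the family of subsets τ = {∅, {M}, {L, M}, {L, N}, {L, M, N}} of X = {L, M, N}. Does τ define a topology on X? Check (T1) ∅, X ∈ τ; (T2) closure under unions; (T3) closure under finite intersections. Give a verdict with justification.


τ is NOT a topology on X.

Axiom (T1): ∅ ∈ τ? Yes; X ∈ τ? Yes.
Axiom (T2/T3): check pairwise unions and intersections of members of τ.
Counterexample for (T3): {L, M} ∩ {L, N} = {L} ∉ τ. Therefore τ is NOT a topology.


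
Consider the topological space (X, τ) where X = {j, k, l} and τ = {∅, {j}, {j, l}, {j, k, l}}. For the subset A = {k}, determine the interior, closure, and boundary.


int(A) = ∅, cl(A) = {k}, ∂A = {k}.

Closed sets in (X, τ) are complements of opens:
  closed(X, τ) = {∅, {k}, {k, l}, {j, k, l}}.
int(A) = ⋃ {U ∈ τ : U ⊆ A}. Opens contained in A: ∅.
Taking the union of these: int(A) = ∅.
cl(A) = ⋂ {C closed : A ⊆ C}. Closed sets containing A: {k}, {k, l}, {j, k, l}.
Intersecting these: cl(A) = {k}.
∂A = cl(A) ∖ int(A) = {k} ∖ ∅ = {k}.


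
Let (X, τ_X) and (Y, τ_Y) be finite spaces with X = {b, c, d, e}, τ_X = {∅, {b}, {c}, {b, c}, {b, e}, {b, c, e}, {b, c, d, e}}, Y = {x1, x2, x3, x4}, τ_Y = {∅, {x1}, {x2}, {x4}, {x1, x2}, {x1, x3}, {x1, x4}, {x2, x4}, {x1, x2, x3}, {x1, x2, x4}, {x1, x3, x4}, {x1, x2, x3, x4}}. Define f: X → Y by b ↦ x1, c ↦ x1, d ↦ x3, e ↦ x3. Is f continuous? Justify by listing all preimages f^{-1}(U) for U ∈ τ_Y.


f IS continuous.

Compute f^{-1}(U) for each U ∈ τ_Y:
  U = ∅: f^{-1}(U) = ∅ ∈ τ_X ✓.
  U = {x1}: f^{-1}(U) = {b, c} ∈ τ_X ✓.
  U = {x2}: f^{-1}(U) = ∅ ∈ τ_X ✓.
  U = {x4}: f^{-1}(U) = ∅ ∈ τ_X ✓.
  U = {x1, x2}: f^{-1}(U) = {b, c} ∈ τ_X ✓.
  U = {x1, x3}: f^{-1}(U) = {b, c, d, e} ∈ τ_X ✓.
  U = {x1, x4}: f^{-1}(U) = {b, c} ∈ τ_X ✓.
  U = {x2, x4}: f^{-1}(U) = ∅ ∈ τ_X ✓.
  U = {x1, x2, x3}: f^{-1}(U) = {b, c, d, e} ∈ τ_X ✓.
  U = {x1, x2, x4}: f^{-1}(U) = {b, c} ∈ τ_X ✓.
  U = {x1, x3, x4}: f^{-1}(U) = {b, c, d, e} ∈ τ_X ✓.
  U = {x1, x2, x3, x4}: f^{-1}(U) = {b, c, d, e} ∈ τ_X ✓.
Every preimage lies in τ_X, so f IS continuous.


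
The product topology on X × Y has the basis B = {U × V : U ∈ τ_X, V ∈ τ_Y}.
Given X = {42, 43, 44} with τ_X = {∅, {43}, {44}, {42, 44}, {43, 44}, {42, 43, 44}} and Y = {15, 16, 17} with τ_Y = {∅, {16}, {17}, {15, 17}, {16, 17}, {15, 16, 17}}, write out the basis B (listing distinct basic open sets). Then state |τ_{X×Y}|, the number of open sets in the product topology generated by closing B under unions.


Basis B = {∅ × ∅, {43} × {16}, {43} × {17}, {44} × {16}, {44} × {17}, {42, 44} × {16}, {42, 44} × {17}, {43} × {15, 17}, {43} × {16, 17}, {43, 44} × {16}, {43, 44} × {17}, {44} × {15, 17}, {44} × {16, 17}, {42, 43, 44} × {16}, {42, 43, 44} × {17}, {43} × {15, 16, 17}, {44} × {15, 16, 17}, {42, 44} × {15, 17}, {42, 44} × {16, 17}, {43, 44} × {15, 17}, {43, 44} × {16, 17}, {42, 44} × {15, 16, 17}, {42, 43, 44} × {15, 17}, {42, 43, 44} × {16, 17}, {43, 44} × {15, 16, 17}, {42, 43, 44} × {15, 16, 17}}; |τ_{X×Y}| = 108.

Enumerate products U × V with U ∈ τ_X, V ∈ τ_Y (deduplicated):
  ∅ × ∅ = {} (∅)
  {43} × {16} = {(43,16)}
  {43} × {17} = {(43,17)}
  {44} × {16} = {(44,16)}
  {44} × {17} = {(44,17)}
  {42, 44} × {16} = {(42,16), (44,16)}
  {42, 44} × {17} = {(42,17), (44,17)}
  {43} × {15, 17} = {(43,15), (43,17)}
  {43} × {16, 17} = {(43,16), (43,17)}
  {43, 44} × {16} = {(43,16), (44,16)}
  {43, 44} × {17} = {(43,17), (44,17)}
  {44} × {15, 17} = {(44,15), (44,17)}
  {44} × {16, 17} = {(44,16), (44,17)}
  {42, 43, 44} × {16} = {(42,16), (43,16), (44,16)}
  {42, 43, 44} × {17} = {(42,17), (43,17), (44,17)}
  {43} × {15, 16, 17} = {(43,15), (43,16), (43,17)}
  {44} × {15, 16, 17} = {(44,15), (44,16), (44,17)}
  {42, 44} × {15, 17} = {(42,15), (42,17), (44,15), (44,17)}
  {42, 44} × {16, 17} = {(42,16), (42,17), (44,16), (44,17)}
  {43, 44} × {15, 17} = {(43,15), (43,17), (44,15), (44,17)}
  {43, 44} × {16, 17} = {(43,16), (43,17), (44,16), (44,17)}
  {42, 44} × {15, 16, 17} = {(42,15), (42,16), (42,17), (44,15), (44,16), (44,17)}
  {42, 43, 44} × {15, 17} = {(42,15), (42,17), (43,15), (43,17), (44,15), (44,17)}
  {42, 43, 44} × {16, 17} = {(42,16), (42,17), (43,16), (43,17), (44,16), (44,17)}
  {43, 44} × {15, 16, 17} = {(43,15), (43,16), (43,17), (44,15), (44,16), (44,17)}
  {42, 43, 44} × {15, 16, 17} = {(42,15), (42,16), (42,17), (43,15), (43,16), (43,17), (44,15), (44,16), (44,17)}
These 26 distinct sets form the basis B.
Close under arbitrary unions to get τ_{X×Y}; counting gives |τ_{X×Y}| = 108.
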